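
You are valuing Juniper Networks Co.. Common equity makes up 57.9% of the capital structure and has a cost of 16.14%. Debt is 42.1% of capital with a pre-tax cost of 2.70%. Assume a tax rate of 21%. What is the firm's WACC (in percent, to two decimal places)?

10.24%

After-tax cost of debt = 2.7% × (1 − 21%) = 2.1330%.
WACC = 0.579 × 16.1400% + 0.421 × 2.1330% = 10.2431%.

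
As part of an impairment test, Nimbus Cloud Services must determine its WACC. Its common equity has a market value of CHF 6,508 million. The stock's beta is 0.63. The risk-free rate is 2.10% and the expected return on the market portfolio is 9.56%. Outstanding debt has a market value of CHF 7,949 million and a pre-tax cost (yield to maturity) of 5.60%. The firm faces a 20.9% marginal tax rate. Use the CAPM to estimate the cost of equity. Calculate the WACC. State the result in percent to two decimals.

Market risk premium = 9.56% − 2.1% = 7.46%.
Cost of equity via CAPM: Re = 2.1% + 0.63 × 7.46% = 6.7998%.
Total capital V = 6508 + 7949 = 14457.
Equity: weight = 6508/14457 = 0.4502; cost = 6.7998%.
Debt: weight = 7949/14457 = 0.5498; after-tax cost = 5.6% × (1 − 20.9%) = 4.4296%.
WACC = 0.4502 × 6.7998% + 0.5498 × 4.4296% = 5.4966%.

5.50%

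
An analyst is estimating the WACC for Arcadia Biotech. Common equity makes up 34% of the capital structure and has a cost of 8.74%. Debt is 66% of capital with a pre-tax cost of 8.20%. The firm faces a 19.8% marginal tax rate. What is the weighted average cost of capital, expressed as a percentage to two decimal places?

7.31%

After-tax cost of debt = 8.2% × (1 − 19.8%) = 6.5764%.
WACC = 0.340 × 8.7400% + 0.660 × 6.5764% = 7.3120%.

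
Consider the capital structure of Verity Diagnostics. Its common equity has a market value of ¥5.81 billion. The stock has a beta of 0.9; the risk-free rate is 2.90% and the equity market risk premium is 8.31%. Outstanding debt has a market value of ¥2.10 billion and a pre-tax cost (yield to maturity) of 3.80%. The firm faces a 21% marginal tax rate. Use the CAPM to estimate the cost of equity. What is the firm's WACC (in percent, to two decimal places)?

8.42%

Cost of equity via CAPM: Re = 2.9% + 0.9 × 8.31% = 10.3790%.
Total capital V = 5.81 + 2.1 = 7.91.
Equity: weight = 5.81/7.91 = 0.7345; cost = 10.379%.
Debt: weight = 2.1/7.91 = 0.2655; after-tax cost = 3.8% × (1 − 21%) = 3.0020%.
WACC = 0.7345 × 10.3790% + 0.2655 × 3.0020% = 8.4205%.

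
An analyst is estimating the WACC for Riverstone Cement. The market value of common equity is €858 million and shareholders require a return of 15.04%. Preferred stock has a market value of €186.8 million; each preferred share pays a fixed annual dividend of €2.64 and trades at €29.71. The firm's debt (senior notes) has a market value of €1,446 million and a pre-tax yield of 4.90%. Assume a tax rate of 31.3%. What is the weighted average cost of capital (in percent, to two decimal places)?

Cost of preferred: Rp = 2.64 / 29.71 = 8.8859%.
Total capital V = 858 + 186.8 + 1446 = 2490.8.
Equity: weight = 858/2490.8 = 0.3445; cost = 15.04%.
Preferred: weight = 186.8/2490.8 = 0.0750; cost = 8.8859%.
Senior notes: weight = 1446/2490.8 = 0.5805; after-tax cost = 4.9% × (1 − 31.3%) = 3.3663%.
WACC = 0.3445 × 15.0400% + 0.0750 × 8.8859% + 0.5805 × 3.3663% = 7.8015%.

7.80%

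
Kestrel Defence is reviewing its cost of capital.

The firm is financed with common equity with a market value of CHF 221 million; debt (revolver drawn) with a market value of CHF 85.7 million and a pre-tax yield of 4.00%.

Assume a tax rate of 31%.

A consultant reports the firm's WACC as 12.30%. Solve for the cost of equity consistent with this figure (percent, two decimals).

Total capital V = 221 + 85.7 = 306.7.
Equity weight = 221/306.7 = 0.7206.
Revolver drawn weight = 85.7/306.7 = 0.2794.
Debt contribution = 0.2794 × 4% × (1 − 31%) = 0.7712%.
Required equity contribution = 12.3% − 0.7712% = 11.5288%.
Re = 11.5288% / 0.7206 = 15.9994%.

16.00%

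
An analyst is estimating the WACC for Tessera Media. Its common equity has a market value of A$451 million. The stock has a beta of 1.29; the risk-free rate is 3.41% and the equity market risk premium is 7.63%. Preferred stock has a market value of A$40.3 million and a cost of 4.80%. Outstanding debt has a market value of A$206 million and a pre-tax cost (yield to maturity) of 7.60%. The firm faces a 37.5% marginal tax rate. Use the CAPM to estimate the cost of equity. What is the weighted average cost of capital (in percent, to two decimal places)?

Cost of equity via CAPM: Re = 3.41% + 1.29 × 7.63% = 13.2527%.
Total capital V = 451 + 40.3 + 206 = 697.3.
Equity: weight = 451/697.3 = 0.6468; cost = 13.2527%.
Preferred: weight = 40.3/697.3 = 0.0578; cost = 4.8%.
Debt: weight = 206/697.3 = 0.2954; after-tax cost = 7.6% × (1 − 37.5%) = 4.7500%.
WACC = 0.6468 × 13.2527% + 0.0578 × 4.8000% + 0.2954 × 4.7500% = 10.2523%.

10.25%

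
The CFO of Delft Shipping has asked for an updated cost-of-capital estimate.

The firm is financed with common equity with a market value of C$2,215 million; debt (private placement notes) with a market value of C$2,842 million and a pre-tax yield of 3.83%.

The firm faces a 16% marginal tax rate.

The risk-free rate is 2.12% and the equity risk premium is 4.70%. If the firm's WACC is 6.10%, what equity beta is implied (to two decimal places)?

1.63

Total capital V = 2215 + 2842 = 5057.
Equity weight = 2215/5057 = 0.4380.
Private placement notes weight = 2842/5057 = 0.5620.
Debt contribution = 0.5620 × 3.83% × (1 − 16%) = 1.8080%.
Required equity contribution = 6.1% − 1.8080% = 4.2920%  ⇒  Re = 9.7988%.
CAPM: 9.7988% = 2.12% + β × 4.7%  ⇒  β = 1.6338.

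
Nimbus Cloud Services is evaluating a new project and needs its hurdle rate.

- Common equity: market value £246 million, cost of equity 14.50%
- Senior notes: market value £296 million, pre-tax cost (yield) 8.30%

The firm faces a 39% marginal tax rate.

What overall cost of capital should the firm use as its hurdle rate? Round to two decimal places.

Total capital V = 246 + 296 = 542.
Equity: weight = 246/542 = 0.4539; cost = 14.5%.
Senior notes: weight = 296/542 = 0.5461; after-tax cost = 8.3% × (1 − 39%) = 5.0630%.
WACC = 0.4539 × 14.5000% + 0.5461 × 5.0630% = 9.3462%.

9.35%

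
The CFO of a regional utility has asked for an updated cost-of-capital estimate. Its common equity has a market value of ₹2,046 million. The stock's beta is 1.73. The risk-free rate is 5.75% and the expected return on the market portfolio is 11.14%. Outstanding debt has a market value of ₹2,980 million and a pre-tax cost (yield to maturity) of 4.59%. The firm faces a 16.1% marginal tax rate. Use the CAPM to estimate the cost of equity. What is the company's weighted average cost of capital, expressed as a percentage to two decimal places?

Market risk premium = 11.14% − 5.75% = 5.39%.
Cost of equity via CAPM: Re = 5.75% + 1.73 × 5.39% = 15.0747%.
Total capital V = 2046 + 2980 = 5026.
Equity: weight = 2046/5026 = 0.4071; cost = 15.0747%.
Debt: weight = 2980/5026 = 0.5929; after-tax cost = 4.59% × (1 − 16.1%) = 3.8510%.
WACC = 0.4071 × 15.0747% + 0.5929 × 3.8510% = 8.4200%.

8.42%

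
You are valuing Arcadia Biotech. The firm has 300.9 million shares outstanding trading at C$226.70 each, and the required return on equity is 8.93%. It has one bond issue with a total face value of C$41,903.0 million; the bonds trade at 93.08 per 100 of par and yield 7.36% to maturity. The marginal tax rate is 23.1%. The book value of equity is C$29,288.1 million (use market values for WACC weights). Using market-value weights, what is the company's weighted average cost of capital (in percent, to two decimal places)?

Market value of equity E = 226.7 × 300.9m = 68214.03m. Market value of debt D = 41903m × 93.08/100 = 39003.3124m.
Total capital V = 68214.03 + 39003.3124 = 107217.3424.
Equity: weight = 68214.03/107217.3424 = 0.6362; cost = 8.93%.
Bonds outstanding: weight = 39003.3124/107217.3424 = 0.3638; after-tax cost = 7.36% × (1 − 23.1%) = 5.6598%.
WACC = 0.6362 × 8.9300% + 0.3638 × 5.6598% = 7.7404%.

7.74%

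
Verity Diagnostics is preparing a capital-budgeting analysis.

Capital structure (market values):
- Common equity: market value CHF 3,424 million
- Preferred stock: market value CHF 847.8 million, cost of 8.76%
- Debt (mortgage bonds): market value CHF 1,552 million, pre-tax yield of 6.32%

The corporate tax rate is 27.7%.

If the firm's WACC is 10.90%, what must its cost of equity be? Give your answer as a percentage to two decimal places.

Total capital V = 3424 + 847.8 + 1552 = 5823.8.
Equity weight = 3424/5823.8 = 0.5879.
Preferred weight = 847.8/5823.8 = 0.1456.
Mortgage bonds weight = 1552/5823.8 = 0.2665.
Debt contribution = 0.2665 × 6.32% × (1 − 27.7%) = 1.2177%.
Preferred contribution = 0.1456 × 8.76% = 1.2752%.
Required equity contribution = 10.9% − 2.4929% = 8.4071%.
Re = 8.4071% / 0.5879 = 14.2994%.

14.30%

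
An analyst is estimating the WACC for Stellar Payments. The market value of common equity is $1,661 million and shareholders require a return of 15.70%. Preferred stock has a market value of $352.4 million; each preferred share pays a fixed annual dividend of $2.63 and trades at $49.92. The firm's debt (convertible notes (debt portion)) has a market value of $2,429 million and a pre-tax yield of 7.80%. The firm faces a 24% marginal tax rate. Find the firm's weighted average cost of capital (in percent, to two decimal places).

Cost of preferred: Rp = 2.63 / 49.92 = 5.2684%.
Total capital V = 1661 + 352.4 + 2429 = 4442.4.
Equity: weight = 1661/4442.4 = 0.3739; cost = 15.7%.
Preferred: weight = 352.4/4442.4 = 0.0793; cost = 5.2684%.
Convertible notes (debt portion): weight = 2429/4442.4 = 0.5468; after-tax cost = 7.8% × (1 − 24%) = 5.9280%.
WACC = 0.3739 × 15.7000% + 0.0793 × 5.2684% + 0.5468 × 5.9280% = 9.5294%.

9.53%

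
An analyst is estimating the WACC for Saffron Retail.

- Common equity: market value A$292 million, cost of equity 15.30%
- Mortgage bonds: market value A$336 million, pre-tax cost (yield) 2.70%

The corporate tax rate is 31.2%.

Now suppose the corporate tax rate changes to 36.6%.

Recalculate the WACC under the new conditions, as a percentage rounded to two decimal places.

8.03%

After the change:
Total capital V = 292 + 336 = 628.
Equity: weight = 292/628 = 0.4650; cost = 15.3%.
Mortgage bonds: weight = 336/628 = 0.5350; after-tax cost = 2.7% × (1 − 36.6%) = 1.7118%.
WACC = 0.4650 × 15.3000% + 0.5350 × 1.7118% = 8.0299%.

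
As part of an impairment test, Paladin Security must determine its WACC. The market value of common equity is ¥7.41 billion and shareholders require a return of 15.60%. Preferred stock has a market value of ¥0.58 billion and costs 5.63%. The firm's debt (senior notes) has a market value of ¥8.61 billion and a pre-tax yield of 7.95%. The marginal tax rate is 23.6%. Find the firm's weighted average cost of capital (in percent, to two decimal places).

10.31%

Total capital V = 7.41 + 0.58 + 8.61 = 16.6.
Equity: weight = 7.41/16.6 = 0.4464; cost = 15.6%.
Preferred: weight = 0.58/16.6 = 0.0349; cost = 5.63%.
Senior notes: weight = 8.61/16.6 = 0.5187; after-tax cost = 7.95% × (1 − 23.6%) = 6.0738%.
WACC = 0.4464 × 15.6000% + 0.0349 × 5.6300% + 0.5187 × 6.0738% = 10.3107%.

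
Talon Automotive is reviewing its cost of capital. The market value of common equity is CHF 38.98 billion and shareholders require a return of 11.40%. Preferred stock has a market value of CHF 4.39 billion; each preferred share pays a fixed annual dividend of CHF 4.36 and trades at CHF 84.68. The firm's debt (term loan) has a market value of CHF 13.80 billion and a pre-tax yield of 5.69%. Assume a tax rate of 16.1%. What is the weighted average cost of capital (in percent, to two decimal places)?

9.32%

Cost of preferred: Rp = 4.36 / 84.68 = 5.1488%.
Total capital V = 38.98 + 4.39 + 13.8 = 57.17.
Equity: weight = 38.98/57.17 = 0.6818; cost = 11.4%.
Preferred: weight = 4.39/57.17 = 0.0768; cost = 5.1488%.
Term loan: weight = 13.8/57.17 = 0.2414; after-tax cost = 5.69% × (1 − 16.1%) = 4.7739%.
WACC = 0.6818 × 11.4000% + 0.0768 × 5.1488% + 0.2414 × 4.7739% = 9.3205%.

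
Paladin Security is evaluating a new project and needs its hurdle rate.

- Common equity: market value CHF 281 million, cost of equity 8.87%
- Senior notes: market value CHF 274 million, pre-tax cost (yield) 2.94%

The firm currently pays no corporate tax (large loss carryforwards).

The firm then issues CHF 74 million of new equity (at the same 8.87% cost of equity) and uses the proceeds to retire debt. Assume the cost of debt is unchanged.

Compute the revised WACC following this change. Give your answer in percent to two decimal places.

6.73%

After the change:
Total capital V = 355 + 200 = 555.
Equity: weight = 355/555 = 0.6396; cost = 8.87%.
Senior notes: weight = 200/555 = 0.3604; after-tax cost = 2.94% × (1 − 0%) = 2.9400%.
WACC = 0.6396 × 8.8700% + 0.3604 × 2.9400% = 6.7331%.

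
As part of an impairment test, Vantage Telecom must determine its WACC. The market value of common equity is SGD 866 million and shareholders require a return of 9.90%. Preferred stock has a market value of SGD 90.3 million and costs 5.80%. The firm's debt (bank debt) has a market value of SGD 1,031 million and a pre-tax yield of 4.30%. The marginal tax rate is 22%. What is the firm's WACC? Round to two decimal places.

6.32%

Total capital V = 866 + 90.3 + 1031 = 1987.3.
Equity: weight = 866/1987.3 = 0.4358; cost = 9.9%.
Preferred: weight = 90.3/1987.3 = 0.0454; cost = 5.8%.
Bank debt: weight = 1031/1987.3 = 0.5188; after-tax cost = 4.3% × (1 − 22%) = 3.3540%.
WACC = 0.4358 × 9.9000% + 0.0454 × 5.8000% + 0.5188 × 3.3540% = 6.3177%.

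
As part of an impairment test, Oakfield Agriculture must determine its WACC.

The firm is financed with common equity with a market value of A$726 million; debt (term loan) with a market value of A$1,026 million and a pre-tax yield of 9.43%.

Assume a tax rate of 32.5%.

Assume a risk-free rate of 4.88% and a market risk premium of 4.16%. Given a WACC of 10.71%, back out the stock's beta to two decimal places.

2.88

Total capital V = 726 + 1026 = 1752.
Equity weight = 726/1752 = 0.4144.
Term loan weight = 1026/1752 = 0.5856.
Debt contribution = 0.5856 × 9.43% × (1 − 32.5%) = 3.7276%.
Required equity contribution = 10.71% − 3.7276% = 6.9824%  ⇒  Re = 16.8501%.
CAPM: 16.8501% = 4.88% + β × 4.16%  ⇒  β = 2.8774.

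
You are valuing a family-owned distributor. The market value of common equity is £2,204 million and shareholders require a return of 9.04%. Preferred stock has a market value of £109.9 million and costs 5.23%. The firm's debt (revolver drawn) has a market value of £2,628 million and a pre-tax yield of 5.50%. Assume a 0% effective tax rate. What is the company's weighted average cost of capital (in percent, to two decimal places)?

7.07%

Total capital V = 2204 + 109.9 + 2628 = 4941.9.
Equity: weight = 2204/4941.9 = 0.4460; cost = 9.04%.
Preferred: weight = 109.9/4941.9 = 0.0222; cost = 5.23%.
Revolver drawn: weight = 2628/4941.9 = 0.5318; after-tax cost = 5.5% × (1 − 0%) = 5.5000%.
WACC = 0.4460 × 9.0400% + 0.0222 × 5.2300% + 0.5318 × 5.5000% = 7.0728%.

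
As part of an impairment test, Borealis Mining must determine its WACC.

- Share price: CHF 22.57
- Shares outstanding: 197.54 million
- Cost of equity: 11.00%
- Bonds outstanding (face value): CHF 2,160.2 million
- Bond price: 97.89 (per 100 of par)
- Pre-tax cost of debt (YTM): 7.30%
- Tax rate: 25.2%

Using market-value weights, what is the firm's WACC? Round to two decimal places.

9.22%

Market value of equity E = 22.57 × 197.54m = 4458.4778m. Market value of debt D = 2160.2m × 97.89/100 = 2114.61978m.
Total capital V = 4458.4778 + 2114.61978 = 6573.09758.
Equity: weight = 4458.4778/6573.09758 = 0.6783; cost = 11%.
Bonds outstanding: weight = 2114.61978/6573.09758 = 0.3217; after-tax cost = 7.3% × (1 − 25.2%) = 5.4604%.
WACC = 0.6783 × 11.0000% + 0.3217 × 5.4604% = 9.2179%.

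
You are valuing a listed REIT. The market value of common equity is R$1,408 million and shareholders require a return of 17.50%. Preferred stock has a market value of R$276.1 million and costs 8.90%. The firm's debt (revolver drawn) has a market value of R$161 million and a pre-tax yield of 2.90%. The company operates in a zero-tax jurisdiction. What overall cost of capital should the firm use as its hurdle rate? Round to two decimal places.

14.94%

Total capital V = 1408 + 276.1 + 161 = 1845.1.
Equity: weight = 1408/1845.1 = 0.7631; cost = 17.5%.
Preferred: weight = 276.1/1845.1 = 0.1496; cost = 8.9%.
Revolver drawn: weight = 161/1845.1 = 0.0873; after-tax cost = 2.9% × (1 − 0%) = 2.9000%.
WACC = 0.7631 × 17.5000% + 0.1496 × 8.9000% + 0.0873 × 2.9000% = 14.9391%.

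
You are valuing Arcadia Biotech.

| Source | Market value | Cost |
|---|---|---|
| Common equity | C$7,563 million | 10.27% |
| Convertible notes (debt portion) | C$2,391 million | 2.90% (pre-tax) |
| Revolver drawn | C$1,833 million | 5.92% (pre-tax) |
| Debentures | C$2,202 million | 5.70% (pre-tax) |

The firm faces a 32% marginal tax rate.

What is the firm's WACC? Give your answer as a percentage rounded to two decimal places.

Total capital V = 7563 + 2391 + 1833 + 2202 = 13989.
Equity: weight = 7563/13989 = 0.5406; cost = 10.27%.
Convertible notes (debt portion): weight = 2391/13989 = 0.1709; after-tax cost = 2.9% × (1 − 32%) = 1.9720%.
Revolver drawn: weight = 1833/13989 = 0.1310; after-tax cost = 5.92% × (1 − 32%) = 4.0256%.
Debentures: weight = 2202/13989 = 0.1574; after-tax cost = 5.7% × (1 − 32%) = 3.8760%.
WACC = 0.5406 × 10.2700% + 0.1709 × 1.9720% + 0.1310 × 4.0256% + 0.1574 × 3.8760% = 7.0270%.

7.03%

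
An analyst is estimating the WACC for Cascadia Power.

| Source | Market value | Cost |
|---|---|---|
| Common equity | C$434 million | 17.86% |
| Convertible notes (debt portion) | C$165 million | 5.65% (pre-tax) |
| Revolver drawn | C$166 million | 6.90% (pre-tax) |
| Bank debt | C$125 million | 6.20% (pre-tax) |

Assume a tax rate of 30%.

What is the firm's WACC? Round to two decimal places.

Total capital V = 434 + 165 + 166 + 125 = 890.
Equity: weight = 434/890 = 0.4876; cost = 17.86%.
Convertible notes (debt portion): weight = 165/890 = 0.1854; after-tax cost = 5.65% × (1 − 30%) = 3.9550%.
Revolver drawn: weight = 166/890 = 0.1865; after-tax cost = 6.9% × (1 − 30%) = 4.8300%.
Bank debt: weight = 125/890 = 0.1404; after-tax cost = 6.2% × (1 − 30%) = 4.3400%.
WACC = 0.4876 × 17.8600% + 0.1854 × 3.9550% + 0.1865 × 4.8300% + 0.1404 × 4.3400% = 10.9529%.

10.95%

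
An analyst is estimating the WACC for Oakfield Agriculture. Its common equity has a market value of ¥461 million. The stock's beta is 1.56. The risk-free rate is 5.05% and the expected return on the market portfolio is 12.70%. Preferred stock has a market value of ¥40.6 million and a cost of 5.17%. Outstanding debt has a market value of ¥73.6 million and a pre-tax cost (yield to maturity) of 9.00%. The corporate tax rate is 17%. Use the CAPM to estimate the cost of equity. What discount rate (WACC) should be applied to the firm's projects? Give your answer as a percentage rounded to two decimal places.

Market risk premium = 12.7% − 5.05% = 7.65%.
Cost of equity via CAPM: Re = 5.05% + 1.56 × 7.65% = 16.9840%.
Total capital V = 461 + 40.6 + 73.6 = 575.2.
Equity: weight = 461/575.2 = 0.8015; cost = 16.984%.
Preferred: weight = 40.6/575.2 = 0.0706; cost = 5.17%.
Debt: weight = 73.6/575.2 = 0.1280; after-tax cost = 9% × (1 − 17%) = 7.4700%.
WACC = 0.8015 × 16.9840% + 0.0706 × 5.1700% + 0.1280 × 7.4700% = 14.9328%.

14.93%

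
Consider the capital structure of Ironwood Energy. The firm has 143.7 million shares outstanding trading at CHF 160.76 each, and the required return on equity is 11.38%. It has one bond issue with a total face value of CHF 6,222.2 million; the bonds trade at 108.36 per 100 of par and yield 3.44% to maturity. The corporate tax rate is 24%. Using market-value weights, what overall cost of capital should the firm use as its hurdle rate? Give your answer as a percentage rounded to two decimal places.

Market value of equity E = 160.76 × 143.7m = 23101.212m. Market value of debt D = 6222.2m × 108.36/100 = 6742.37592m.
Total capital V = 23101.212 + 6742.37592 = 29843.58792.
Equity: weight = 23101.212/29843.58792 = 0.7741; cost = 11.38%.
Bonds outstanding: weight = 6742.37592/29843.58792 = 0.2259; after-tax cost = 3.44% × (1 − 24%) = 2.6144%.
WACC = 0.7741 × 11.3800% + 0.2259 × 2.6144% = 9.3996%.

9.40%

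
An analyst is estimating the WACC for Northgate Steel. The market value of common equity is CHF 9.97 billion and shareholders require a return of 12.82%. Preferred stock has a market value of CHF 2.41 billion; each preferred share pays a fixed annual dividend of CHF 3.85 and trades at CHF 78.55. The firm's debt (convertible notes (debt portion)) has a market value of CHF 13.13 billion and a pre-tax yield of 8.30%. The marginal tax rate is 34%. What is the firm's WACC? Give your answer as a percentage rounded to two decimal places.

8.29%

Cost of preferred: Rp = 3.85 / 78.55 = 4.9013%.
Total capital V = 9.97 + 2.41 + 13.13 = 25.51.
Equity: weight = 9.97/25.51 = 0.3908; cost = 12.82%.
Preferred: weight = 2.41/25.51 = 0.0945; cost = 4.9013%.
Convertible notes (debt portion): weight = 13.13/25.51 = 0.5147; after-tax cost = 8.3% × (1 − 34%) = 5.4780%.
WACC = 0.3908 × 12.8200% + 0.0945 × 4.9013% + 0.5147 × 5.4780% = 8.2930%.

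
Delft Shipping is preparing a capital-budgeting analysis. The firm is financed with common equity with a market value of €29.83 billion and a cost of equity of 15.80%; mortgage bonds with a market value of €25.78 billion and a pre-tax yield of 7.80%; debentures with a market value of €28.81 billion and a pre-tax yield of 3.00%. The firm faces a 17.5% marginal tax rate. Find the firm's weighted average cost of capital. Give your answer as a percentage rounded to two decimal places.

8.39%

Total capital V = 29.83 + 25.78 + 28.81 = 84.42.
Equity: weight = 29.83/84.42 = 0.3534; cost = 15.8%.
Mortgage bonds: weight = 25.78/84.42 = 0.3054; after-tax cost = 7.8% × (1 − 17.5%) = 6.4350%.
Debentures: weight = 28.81/84.42 = 0.3413; after-tax cost = 3% × (1 − 17.5%) = 2.4750%.
WACC = 0.3534 × 15.8000% + 0.3054 × 6.4350% + 0.3413 × 2.4750% = 8.3927%.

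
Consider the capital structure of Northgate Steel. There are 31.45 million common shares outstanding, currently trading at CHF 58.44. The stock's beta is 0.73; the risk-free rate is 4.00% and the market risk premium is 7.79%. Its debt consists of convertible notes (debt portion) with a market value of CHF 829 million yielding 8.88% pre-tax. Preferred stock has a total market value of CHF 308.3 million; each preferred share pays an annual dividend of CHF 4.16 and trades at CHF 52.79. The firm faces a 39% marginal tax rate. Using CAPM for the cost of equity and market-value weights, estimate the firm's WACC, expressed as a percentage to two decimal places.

8.31%

Cost of equity via CAPM: Re = 4.0% + 0.73 × 7.79% = 9.6867%.
Cost of preferred: Rp = 4.16 / 52.79 = 7.8803%.
Market value of equity E = 58.44 × 31.45m = 1837.938m.
Total capital V = 1837.938 + 308.3 + 829 = 2975.238.
Equity: weight = 1837.938/2975.238 = 0.6177; cost = 9.6867%.
Preferred: weight = 308.3/2975.238 = 0.1036; cost = 7.8803%.
Convertible notes (debt portion): weight = 829/2975.238 = 0.2786; after-tax cost = 8.88% × (1 − 39%) = 5.4168%.
WACC = 0.6177 × 9.6867% + 0.1036 × 7.8803% + 0.2786 × 5.4168% = 8.3098%.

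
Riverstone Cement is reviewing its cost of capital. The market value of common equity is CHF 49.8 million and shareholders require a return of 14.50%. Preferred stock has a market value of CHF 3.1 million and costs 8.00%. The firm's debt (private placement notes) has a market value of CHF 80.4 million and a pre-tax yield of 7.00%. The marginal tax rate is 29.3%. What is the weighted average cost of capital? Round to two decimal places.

Total capital V = 49.8 + 3.1 + 80.4 = 133.3.
Equity: weight = 49.8/133.3 = 0.3736; cost = 14.5%.
Preferred: weight = 3.1/133.3 = 0.0233; cost = 8%.
Private placement notes: weight = 80.4/133.3 = 0.6032; after-tax cost = 7% × (1 − 29.3%) = 4.9490%.
WACC = 0.3736 × 14.5000% + 0.0233 × 8.0000% + 0.6032 × 4.9490% = 8.5881%.

8.59%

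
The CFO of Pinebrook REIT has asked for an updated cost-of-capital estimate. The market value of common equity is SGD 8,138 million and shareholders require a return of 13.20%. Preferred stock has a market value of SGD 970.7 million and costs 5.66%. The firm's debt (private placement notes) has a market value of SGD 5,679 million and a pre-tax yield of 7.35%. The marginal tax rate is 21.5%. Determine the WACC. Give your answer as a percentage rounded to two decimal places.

Total capital V = 8138 + 970.7 + 5679 = 14787.7.
Equity: weight = 8138/14787.7 = 0.5503; cost = 13.2%.
Preferred: weight = 970.7/14787.7 = 0.0656; cost = 5.66%.
Private placement notes: weight = 5679/14787.7 = 0.3840; after-tax cost = 7.35% × (1 − 21.5%) = 5.7698%.
WACC = 0.5503 × 13.2000% + 0.0656 × 5.6600% + 0.3840 × 5.7698% = 9.8516%.

9.85%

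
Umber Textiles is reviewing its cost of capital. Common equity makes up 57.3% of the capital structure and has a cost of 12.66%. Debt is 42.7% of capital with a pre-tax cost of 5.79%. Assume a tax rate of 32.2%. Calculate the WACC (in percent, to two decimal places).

8.93%

After-tax cost of debt = 5.79% × (1 − 32.2%) = 3.9256%.
WACC = 0.573 × 12.6600% + 0.427 × 3.9256% = 8.9304%.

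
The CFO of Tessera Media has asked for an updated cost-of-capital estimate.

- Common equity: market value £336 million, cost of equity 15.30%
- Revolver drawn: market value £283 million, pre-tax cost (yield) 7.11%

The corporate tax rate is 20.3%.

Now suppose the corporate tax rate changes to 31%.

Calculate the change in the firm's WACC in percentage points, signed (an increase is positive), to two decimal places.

-0.35 pp

Current WACC:
Total capital V = 336 + 283 = 619.
Equity: weight = 336/619 = 0.5428; cost = 15.3%.
Revolver drawn: weight = 283/619 = 0.4572; after-tax cost = 7.11% × (1 − 20.3%) = 5.6667%.
WACC = 0.5428 × 15.3000% + 0.4572 × 5.6667% = 10.8957%.
After the change:
Total capital V = 336 + 283 = 619.
Equity: weight = 336/619 = 0.5428; cost = 15.3%.
Revolver drawn: weight = 283/619 = 0.4572; after-tax cost = 7.11% × (1 − 31%) = 4.9059%.
WACC = 0.5428 × 15.3000% + 0.4572 × 4.9059% = 10.5479%.
Change in WACC = 10.5479% − 10.8957% = -0.3478 pp.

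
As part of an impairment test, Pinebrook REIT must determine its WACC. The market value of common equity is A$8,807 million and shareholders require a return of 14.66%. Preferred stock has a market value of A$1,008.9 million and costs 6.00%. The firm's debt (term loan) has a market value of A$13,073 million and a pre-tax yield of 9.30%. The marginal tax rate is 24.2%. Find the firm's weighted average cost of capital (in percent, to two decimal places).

Total capital V = 8807 + 1008.9 + 13073 = 22888.9.
Equity: weight = 8807/22888.9 = 0.3848; cost = 14.66%.
Preferred: weight = 1008.9/22888.9 = 0.0441; cost = 6%.
Term loan: weight = 13073/22888.9 = 0.5712; after-tax cost = 9.3% × (1 − 24.2%) = 7.0494%.
WACC = 0.3848 × 14.6600% + 0.0441 × 6.0000% + 0.5712 × 7.0494% = 9.9315%.

9.93%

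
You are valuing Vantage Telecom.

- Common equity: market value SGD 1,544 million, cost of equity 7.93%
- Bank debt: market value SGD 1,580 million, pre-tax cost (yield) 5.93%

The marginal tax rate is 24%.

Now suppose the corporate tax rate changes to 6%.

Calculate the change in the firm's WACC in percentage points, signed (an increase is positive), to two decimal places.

+0.54 pp

Current WACC:
Total capital V = 1544 + 1580 = 3124.
Equity: weight = 1544/3124 = 0.4942; cost = 7.93%.
Bank debt: weight = 1580/3124 = 0.5058; after-tax cost = 5.93% × (1 − 24%) = 4.5068%.
WACC = 0.4942 × 7.9300% + 0.5058 × 4.5068% = 6.1987%.
After the change:
Total capital V = 1544 + 1580 = 3124.
Equity: weight = 1544/3124 = 0.4942; cost = 7.93%.
Bank debt: weight = 1580/3124 = 0.5058; after-tax cost = 5.93% × (1 − 6%) = 5.5742%.
WACC = 0.4942 × 7.9300% + 0.5058 × 5.5742% = 6.7385%.
Change in WACC = 6.7385% − 6.1987% = 0.5399 pp.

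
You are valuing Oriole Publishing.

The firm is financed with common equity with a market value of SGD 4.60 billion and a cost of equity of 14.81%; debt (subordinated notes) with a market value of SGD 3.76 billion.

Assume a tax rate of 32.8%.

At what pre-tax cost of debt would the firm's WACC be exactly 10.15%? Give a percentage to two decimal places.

6.62%

Total capital V = 4.6 + 3.76 = 8.36.
Equity weight = 4.6/8.36 = 0.5502.
Subordinated notes weight = 3.76/8.36 = 0.4498.
Equity contribution = 0.5502 × 14.81% = 8.1490%.
Remaining for debt = 10.15% − 8.1490% = 2.0010%.
Rd × (1 − 32.8%) × 0.4498 = 2.0010%  ⇒  Rd = 6.6204%.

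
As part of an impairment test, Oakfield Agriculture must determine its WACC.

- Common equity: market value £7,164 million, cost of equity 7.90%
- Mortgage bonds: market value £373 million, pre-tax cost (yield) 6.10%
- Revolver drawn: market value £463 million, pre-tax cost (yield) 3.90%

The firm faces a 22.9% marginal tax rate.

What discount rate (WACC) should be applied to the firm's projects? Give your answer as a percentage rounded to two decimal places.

Total capital V = 7164 + 373 + 463 = 8000.
Equity: weight = 7164/8000 = 0.8955; cost = 7.9%.
Mortgage bonds: weight = 373/8000 = 0.0466; after-tax cost = 6.1% × (1 − 22.9%) = 4.7031%.
Revolver drawn: weight = 463/8000 = 0.0579; after-tax cost = 3.9% × (1 − 22.9%) = 3.0069%.
WACC = 0.8955 × 7.9000% + 0.0466 × 4.7031% + 0.0579 × 3.0069% = 7.4678%.

7.47%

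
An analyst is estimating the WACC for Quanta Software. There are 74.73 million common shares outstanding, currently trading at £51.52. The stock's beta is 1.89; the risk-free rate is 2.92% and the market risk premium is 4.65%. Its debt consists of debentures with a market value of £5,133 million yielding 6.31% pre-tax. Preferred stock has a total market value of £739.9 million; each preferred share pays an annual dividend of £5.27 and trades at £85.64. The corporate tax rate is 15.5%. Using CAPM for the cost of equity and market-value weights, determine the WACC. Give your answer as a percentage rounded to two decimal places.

7.92%

Cost of equity via CAPM: Re = 2.92% + 1.89 × 4.65% = 11.7085%.
Cost of preferred: Rp = 5.27 / 85.64 = 6.1537%.
Market value of equity E = 51.52 × 74.73m = 3850.0896m.
Total capital V = 3850.0896 + 739.9 + 5133 = 9722.9896.
Equity: weight = 3850.0896/9722.9896 = 0.3960; cost = 11.7085%.
Preferred: weight = 739.9/9722.9896 = 0.0761; cost = 6.1537%.
Debentures: weight = 5133/9722.9896 = 0.5279; after-tax cost = 6.31% × (1 − 15.5%) = 5.3319%.
WACC = 0.3960 × 11.7085% + 0.0761 × 6.1537% + 0.5279 × 5.3319% = 7.9195%.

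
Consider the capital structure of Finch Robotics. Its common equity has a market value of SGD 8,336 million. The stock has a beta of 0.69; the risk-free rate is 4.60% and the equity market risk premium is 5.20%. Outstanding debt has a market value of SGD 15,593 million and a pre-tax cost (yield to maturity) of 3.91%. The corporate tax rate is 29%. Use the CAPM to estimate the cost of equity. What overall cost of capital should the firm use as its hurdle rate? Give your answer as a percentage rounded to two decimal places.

4.66%

Cost of equity via CAPM: Re = 4.6% + 0.69 × 5.2% = 8.1880%.
Total capital V = 8336 + 15593 = 23929.
Equity: weight = 8336/23929 = 0.3484; cost = 8.188%.
Debt: weight = 15593/23929 = 0.6516; after-tax cost = 3.91% × (1 − 29%) = 2.7761%.
WACC = 0.3484 × 8.1880% + 0.6516 × 2.7761% = 4.6614%.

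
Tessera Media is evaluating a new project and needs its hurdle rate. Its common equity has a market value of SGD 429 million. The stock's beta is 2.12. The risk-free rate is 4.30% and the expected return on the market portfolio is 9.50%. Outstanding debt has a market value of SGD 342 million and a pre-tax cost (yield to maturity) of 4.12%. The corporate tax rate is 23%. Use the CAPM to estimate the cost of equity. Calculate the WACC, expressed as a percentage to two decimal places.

Market risk premium = 9.5% − 4.3% = 5.2%.
Cost of equity via CAPM: Re = 4.3% + 2.12 × 5.2% = 15.3240%.
Total capital V = 429 + 342 = 771.
Equity: weight = 429/771 = 0.5564; cost = 15.324%.
Debt: weight = 342/771 = 0.4436; after-tax cost = 4.12% × (1 − 23%) = 3.1724%.
WACC = 0.5564 × 15.3240% + 0.4436 × 3.1724% = 9.9338%.

9.93%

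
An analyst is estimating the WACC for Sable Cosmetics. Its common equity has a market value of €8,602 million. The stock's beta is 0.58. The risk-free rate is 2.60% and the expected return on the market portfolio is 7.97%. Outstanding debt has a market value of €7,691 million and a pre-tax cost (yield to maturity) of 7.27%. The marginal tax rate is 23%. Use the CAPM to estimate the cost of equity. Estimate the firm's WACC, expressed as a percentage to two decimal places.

5.66%

Market risk premium = 7.97% − 2.6% = 5.37%.
Cost of equity via CAPM: Re = 2.6% + 0.58 × 5.37% = 5.7146%.
Total capital V = 8602 + 7691 = 16293.
Equity: weight = 8602/16293 = 0.5280; cost = 5.7146%.
Debt: weight = 7691/16293 = 0.4720; after-tax cost = 7.27% × (1 − 23%) = 5.5979%.
WACC = 0.5280 × 5.7146% + 0.4720 × 5.5979% = 5.6595%.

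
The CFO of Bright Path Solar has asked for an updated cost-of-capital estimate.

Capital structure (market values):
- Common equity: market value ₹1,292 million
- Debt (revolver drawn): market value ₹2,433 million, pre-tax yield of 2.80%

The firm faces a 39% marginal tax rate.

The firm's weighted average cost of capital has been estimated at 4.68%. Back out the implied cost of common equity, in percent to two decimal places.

10.28%

Total capital V = 1292 + 2433 = 3725.
Equity weight = 1292/3725 = 0.3468.
Revolver drawn weight = 2433/3725 = 0.6532.
Debt contribution = 0.6532 × 2.8% × (1 − 39%) = 1.1156%.
Required equity contribution = 4.68% − 1.1156% = 3.5644%.
Re = 3.5644% / 0.3468 = 10.2767%.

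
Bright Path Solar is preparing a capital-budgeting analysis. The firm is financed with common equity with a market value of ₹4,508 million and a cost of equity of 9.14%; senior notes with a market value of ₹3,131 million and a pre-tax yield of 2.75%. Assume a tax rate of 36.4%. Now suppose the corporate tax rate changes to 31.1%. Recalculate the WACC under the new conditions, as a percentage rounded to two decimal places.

6.17%

After the change:
Total capital V = 4508 + 3131 = 7639.
Equity: weight = 4508/7639 = 0.5901; cost = 9.14%.
Senior notes: weight = 3131/7639 = 0.4099; after-tax cost = 2.75% × (1 − 31.1%) = 1.8948%.
WACC = 0.5901 × 9.1400% + 0.4099 × 1.8948% = 6.1704%.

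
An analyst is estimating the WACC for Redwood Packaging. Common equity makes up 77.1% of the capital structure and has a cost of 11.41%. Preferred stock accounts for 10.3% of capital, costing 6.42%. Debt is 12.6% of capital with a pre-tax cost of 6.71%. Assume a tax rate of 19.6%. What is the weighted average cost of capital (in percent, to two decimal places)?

After-tax cost of debt = 6.71% × (1 − 19.6%) = 5.3948%.
WACC = 0.771 × 11.4100% + 0.103 × 6.4200% + 0.126 × 5.3948% = 10.1381%.

10.14%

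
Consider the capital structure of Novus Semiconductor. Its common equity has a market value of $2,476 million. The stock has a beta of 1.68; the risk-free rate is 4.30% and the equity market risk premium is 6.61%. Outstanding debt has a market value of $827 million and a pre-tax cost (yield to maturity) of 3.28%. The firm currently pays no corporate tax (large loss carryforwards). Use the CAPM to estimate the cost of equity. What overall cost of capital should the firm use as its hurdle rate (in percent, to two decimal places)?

12.37%

Cost of equity via CAPM: Re = 4.3% + 1.68 × 6.61% = 15.4048%.
Total capital V = 2476 + 827 = 3303.
Equity: weight = 2476/3303 = 0.7496; cost = 15.4048%.
Debt: weight = 827/3303 = 0.2504; after-tax cost = 3.28% × (1 − 0%) = 3.2800%.
WACC = 0.7496 × 15.4048% + 0.2504 × 3.2800% = 12.3690%.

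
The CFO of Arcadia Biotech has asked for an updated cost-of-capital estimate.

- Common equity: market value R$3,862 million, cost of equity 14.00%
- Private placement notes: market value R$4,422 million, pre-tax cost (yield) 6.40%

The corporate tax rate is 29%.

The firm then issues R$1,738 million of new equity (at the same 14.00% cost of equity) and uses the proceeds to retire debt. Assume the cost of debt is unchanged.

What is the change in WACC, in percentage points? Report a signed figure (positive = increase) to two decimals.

Current WACC:
Total capital V = 3862 + 4422 = 8284.
Equity: weight = 3862/8284 = 0.4662; cost = 14%.
Private placement notes: weight = 4422/8284 = 0.5338; after-tax cost = 6.4% × (1 − 29%) = 4.5440%.
WACC = 0.4662 × 14.0000% + 0.5338 × 4.5440% = 8.9524%.
After the change:
Total capital V = 5600 + 2684 = 8284.
Equity: weight = 5600/8284 = 0.6760; cost = 14%.
Private placement notes: weight = 2684/8284 = 0.3240; after-tax cost = 6.4% × (1 − 29%) = 4.5440%.
WACC = 0.6760 × 14.0000% + 0.3240 × 4.5440% = 10.9363%.
Change in WACC = 10.9363% − 8.9524% = 1.9839 pp.

+1.98 pp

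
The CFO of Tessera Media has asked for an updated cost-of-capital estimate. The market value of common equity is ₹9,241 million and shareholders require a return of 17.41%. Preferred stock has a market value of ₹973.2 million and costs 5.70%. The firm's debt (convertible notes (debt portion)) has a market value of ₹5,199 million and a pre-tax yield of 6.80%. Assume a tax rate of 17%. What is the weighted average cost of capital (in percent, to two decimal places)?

12.70%

Total capital V = 9241 + 973.2 + 5199 = 15413.2.
Equity: weight = 9241/15413.2 = 0.5996; cost = 17.41%.
Preferred: weight = 973.2/15413.2 = 0.0631; cost = 5.7%.
Convertible notes (debt portion): weight = 5199/15413.2 = 0.3373; after-tax cost = 6.8% × (1 − 17%) = 5.6440%.
WACC = 0.5996 × 17.4100% + 0.0631 × 5.7000% + 0.3373 × 5.6440% = 12.7019%.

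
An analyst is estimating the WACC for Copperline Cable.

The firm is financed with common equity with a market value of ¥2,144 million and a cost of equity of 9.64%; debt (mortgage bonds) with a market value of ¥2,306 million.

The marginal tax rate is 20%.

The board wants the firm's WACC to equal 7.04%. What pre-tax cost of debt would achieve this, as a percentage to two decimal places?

5.78%

Total capital V = 2144 + 2306 = 4450.
Equity weight = 2144/4450 = 0.4818.
Mortgage bonds weight = 2306/4450 = 0.5182.
Equity contribution = 0.4818 × 9.64% = 4.6445%.
Remaining for debt = 7.04% − 4.6445% = 2.3955%.
Rd × (1 − 20%) × 0.5182 = 2.3955%  ⇒  Rd = 5.7783%.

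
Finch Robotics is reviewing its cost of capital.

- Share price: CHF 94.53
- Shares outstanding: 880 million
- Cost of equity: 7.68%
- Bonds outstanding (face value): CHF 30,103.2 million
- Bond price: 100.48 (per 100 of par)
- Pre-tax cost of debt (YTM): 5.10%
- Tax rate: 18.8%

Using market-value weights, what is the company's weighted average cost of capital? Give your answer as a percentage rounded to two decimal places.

Market value of equity E = 94.53 × 880m = 83186.4m. Market value of debt D = 30103.2m × 100.48/100 = 30247.69536m.
Total capital V = 83186.4 + 30247.69536 = 113434.09536.
Equity: weight = 83186.4/113434.09536 = 0.7333; cost = 7.68%.
Bonds outstanding: weight = 30247.69536/113434.09536 = 0.2667; after-tax cost = 5.1% × (1 − 18.8%) = 4.1412%.
WACC = 0.7333 × 7.6800% + 0.2667 × 4.1412% = 6.7364%.

6.74%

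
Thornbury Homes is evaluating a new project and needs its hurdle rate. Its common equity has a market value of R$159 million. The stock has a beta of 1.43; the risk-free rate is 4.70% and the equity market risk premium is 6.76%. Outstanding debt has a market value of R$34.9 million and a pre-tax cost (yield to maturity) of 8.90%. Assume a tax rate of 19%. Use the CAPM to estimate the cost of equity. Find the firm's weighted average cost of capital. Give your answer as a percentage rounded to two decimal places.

Cost of equity via CAPM: Re = 4.7% + 1.43 × 6.76% = 14.3668%.
Total capital V = 159 + 34.9 = 193.9.
Equity: weight = 159/193.9 = 0.8200; cost = 14.3668%.
Debt: weight = 34.9/193.9 = 0.1800; after-tax cost = 8.9% × (1 − 19%) = 7.2090%.
WACC = 0.8200 × 14.3668% + 0.1800 × 7.2090% = 13.0785%.

13.08%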